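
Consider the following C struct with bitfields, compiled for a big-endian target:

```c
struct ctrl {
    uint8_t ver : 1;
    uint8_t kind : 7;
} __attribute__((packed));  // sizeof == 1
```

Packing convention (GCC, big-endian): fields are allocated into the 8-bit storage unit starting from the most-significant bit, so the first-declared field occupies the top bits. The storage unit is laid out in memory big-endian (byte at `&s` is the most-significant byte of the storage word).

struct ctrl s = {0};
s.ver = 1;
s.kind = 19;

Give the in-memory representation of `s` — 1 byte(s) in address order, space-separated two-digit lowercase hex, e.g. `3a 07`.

93

ver (1b) val=1 bits=0x1 at bit 7: 0x80
kind (7b) val=19 bits=0x13 at bit 0: 0x93
word = 0x93 → big-endian bytes:
  [0]=0x93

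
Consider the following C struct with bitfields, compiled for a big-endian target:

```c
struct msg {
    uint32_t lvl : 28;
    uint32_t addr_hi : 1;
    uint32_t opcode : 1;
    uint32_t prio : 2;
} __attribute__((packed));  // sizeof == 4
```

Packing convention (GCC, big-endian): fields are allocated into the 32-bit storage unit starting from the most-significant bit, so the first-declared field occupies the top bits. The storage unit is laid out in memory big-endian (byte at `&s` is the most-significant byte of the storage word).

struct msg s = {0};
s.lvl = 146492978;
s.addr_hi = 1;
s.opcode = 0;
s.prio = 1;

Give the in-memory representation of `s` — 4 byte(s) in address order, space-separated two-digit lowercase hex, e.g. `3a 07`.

lvl:28 = 146492978 → 0x8bb4e32 << 4 → word 0x8bb4e320
addr_hi:1 = 1 → 0x1 << 3 → word 0x8bb4e328
opcode:1 = 0 → 0x0 << 2 → word 0x8bb4e328
prio:2 = 1 → 0x1 << 0 → word 0x8bb4e329
word = 0x8bb4e329 → big-endian bytes:
  [0]=0x8b  [1]=0xb4  [2]=0xe3  [3]=0x29

8b b4 e3 29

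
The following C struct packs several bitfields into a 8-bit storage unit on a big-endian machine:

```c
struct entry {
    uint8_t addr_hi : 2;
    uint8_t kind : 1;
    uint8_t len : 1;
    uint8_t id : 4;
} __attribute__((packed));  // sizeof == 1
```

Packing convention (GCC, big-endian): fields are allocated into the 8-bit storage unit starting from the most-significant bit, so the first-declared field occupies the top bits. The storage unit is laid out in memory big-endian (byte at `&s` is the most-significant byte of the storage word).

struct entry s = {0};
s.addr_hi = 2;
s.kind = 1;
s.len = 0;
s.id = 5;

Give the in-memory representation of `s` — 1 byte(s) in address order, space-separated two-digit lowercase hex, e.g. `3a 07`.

a5

[6+:2] addr_hi=2 & 0x3 = 0x2; word=0x80
[5+:1] kind=1 & 0x1 = 0x1; word=0xa0
[4+:1] len=0 & 0x1 = 0x0; word=0xa0
[0+:4] id=5 & 0xf = 0x5; word=0xa5
word = 0xa5 → big-endian bytes:
  [0]=0xa5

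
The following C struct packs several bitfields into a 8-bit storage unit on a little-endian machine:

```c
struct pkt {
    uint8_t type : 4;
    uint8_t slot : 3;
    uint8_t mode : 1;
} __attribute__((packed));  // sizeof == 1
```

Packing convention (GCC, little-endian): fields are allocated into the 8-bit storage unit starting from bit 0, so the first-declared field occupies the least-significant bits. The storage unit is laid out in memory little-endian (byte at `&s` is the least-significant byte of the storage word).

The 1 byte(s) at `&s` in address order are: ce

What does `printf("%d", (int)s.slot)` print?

4

[0]=0xce (little-endian) → word 0xce
type [0+:4] = (word>>0) & 0xf = 14
slot [4+:3] = (word>>4) & 0x7 = 4  ←
mode [7+:1] = (word>>7) & 0x1 = 1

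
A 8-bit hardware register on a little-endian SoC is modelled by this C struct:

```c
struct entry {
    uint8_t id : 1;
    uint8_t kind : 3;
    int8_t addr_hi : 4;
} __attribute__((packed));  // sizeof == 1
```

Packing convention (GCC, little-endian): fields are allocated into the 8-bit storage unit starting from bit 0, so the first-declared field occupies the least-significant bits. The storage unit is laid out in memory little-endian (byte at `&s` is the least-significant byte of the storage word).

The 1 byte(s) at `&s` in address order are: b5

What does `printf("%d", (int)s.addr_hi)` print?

-5

[0]=0xb5 (little-endian) → word 0xb5
id:1 @ bit 0 → (0xb5>>0)&0x1 = 0x1
kind:3 @ bit 1 → (0xb5>>1)&0x7 = 0x2
addr_hi:4 @ bit 4 → (0xb5>>4)&0xf = 0xb  ←
addr_hi signed 4b, MSB=1: 11 - 16 = -5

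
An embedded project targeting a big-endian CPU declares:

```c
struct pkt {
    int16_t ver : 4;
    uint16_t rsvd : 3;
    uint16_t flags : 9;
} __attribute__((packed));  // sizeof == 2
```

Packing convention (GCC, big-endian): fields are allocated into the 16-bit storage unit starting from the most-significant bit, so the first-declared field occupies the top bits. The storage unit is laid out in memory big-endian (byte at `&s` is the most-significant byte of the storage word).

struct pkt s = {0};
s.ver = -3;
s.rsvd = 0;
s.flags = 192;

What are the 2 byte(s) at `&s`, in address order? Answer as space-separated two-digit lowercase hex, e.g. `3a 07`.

d0 c0

ver:4 = -3 → 0xd << 12 → word 0xd000
rsvd:3 = 0 → 0x0 << 9 → word 0xd000
flags:9 = 192 → 0xc0 << 0 → word 0xd0c0
word = 0xd0c0 → big-endian bytes:
  [0]=0xd0  [1]=0xc0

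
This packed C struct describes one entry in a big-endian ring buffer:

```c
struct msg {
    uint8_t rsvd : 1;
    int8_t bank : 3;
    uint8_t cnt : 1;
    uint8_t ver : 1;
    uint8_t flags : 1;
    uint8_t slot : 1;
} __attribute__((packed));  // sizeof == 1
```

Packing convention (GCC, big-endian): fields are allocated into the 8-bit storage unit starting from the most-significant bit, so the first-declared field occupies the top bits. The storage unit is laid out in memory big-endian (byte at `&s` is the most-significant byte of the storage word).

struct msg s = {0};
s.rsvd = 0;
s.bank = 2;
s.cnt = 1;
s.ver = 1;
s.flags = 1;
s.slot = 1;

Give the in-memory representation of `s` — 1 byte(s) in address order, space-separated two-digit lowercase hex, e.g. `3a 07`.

2f

[7+:1] rsvd=0 & 0x1 = 0x0; word=0x00
[4+:3] bank=2 & 0x7 = 0x2; word=0x20
[3+:1] cnt=1 & 0x1 = 0x1; word=0x28
[2+:1] ver=1 & 0x1 = 0x1; word=0x2c
[1+:1] flags=1 & 0x1 = 0x1; word=0x2e
[0+:1] slot=1 & 0x1 = 0x1; word=0x2f
word = 0x2f → big-endian bytes:
  [0]=0x2f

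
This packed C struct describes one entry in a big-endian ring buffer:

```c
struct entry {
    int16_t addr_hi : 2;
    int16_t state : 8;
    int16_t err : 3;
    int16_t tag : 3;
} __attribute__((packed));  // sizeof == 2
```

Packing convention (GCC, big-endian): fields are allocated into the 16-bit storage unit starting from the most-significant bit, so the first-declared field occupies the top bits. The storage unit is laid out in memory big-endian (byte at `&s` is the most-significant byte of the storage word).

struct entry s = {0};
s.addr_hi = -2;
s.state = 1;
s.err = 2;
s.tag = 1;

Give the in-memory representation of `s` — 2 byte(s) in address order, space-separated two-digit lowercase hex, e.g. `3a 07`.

80 51

addr_hi:2 = -2 → 0x2 << 14 → word 0x8000
state:8 = 1 → 0x1 << 6 → word 0x8040
err:3 = 2 → 0x2 << 3 → word 0x8050
tag:3 = 1 → 0x1 << 0 → word 0x8051
word = 0x8051 → big-endian bytes:
  [0]=0x80  [1]=0x51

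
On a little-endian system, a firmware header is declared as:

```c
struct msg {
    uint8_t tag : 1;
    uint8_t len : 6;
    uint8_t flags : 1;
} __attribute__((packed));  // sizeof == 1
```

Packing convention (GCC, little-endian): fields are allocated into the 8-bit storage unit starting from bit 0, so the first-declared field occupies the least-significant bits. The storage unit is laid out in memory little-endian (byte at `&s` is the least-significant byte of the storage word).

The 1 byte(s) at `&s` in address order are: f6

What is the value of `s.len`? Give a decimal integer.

[0]=0xf6 (little-endian) → word 0xf6
tag:1 @ bit 0 → (0xf6>>0)&0x1 = 0x0
len:6 @ bit 1 → (0xf6>>1)&0x3f = 0x3b  ←
flags:1 @ bit 7 → (0xf6>>7)&0x1 = 0x1

59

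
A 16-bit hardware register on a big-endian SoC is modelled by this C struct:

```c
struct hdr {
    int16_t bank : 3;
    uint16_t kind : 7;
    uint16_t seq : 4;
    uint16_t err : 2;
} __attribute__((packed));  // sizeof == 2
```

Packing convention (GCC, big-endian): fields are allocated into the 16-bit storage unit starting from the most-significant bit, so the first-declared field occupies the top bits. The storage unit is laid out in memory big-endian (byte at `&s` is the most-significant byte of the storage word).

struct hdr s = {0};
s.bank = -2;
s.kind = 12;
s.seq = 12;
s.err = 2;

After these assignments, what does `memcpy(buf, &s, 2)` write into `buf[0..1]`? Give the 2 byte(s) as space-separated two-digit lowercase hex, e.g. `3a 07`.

c3 32

bank:3 = -2 → 0x6 << 13 → word 0xc000
kind:7 = 12 → 0xc << 6 → word 0xc300
seq:4 = 12 → 0xc << 2 → word 0xc330
err:2 = 2 → 0x2 << 0 → word 0xc332
word = 0xc332 → big-endian bytes:
  [0]=0xc3  [1]=0x32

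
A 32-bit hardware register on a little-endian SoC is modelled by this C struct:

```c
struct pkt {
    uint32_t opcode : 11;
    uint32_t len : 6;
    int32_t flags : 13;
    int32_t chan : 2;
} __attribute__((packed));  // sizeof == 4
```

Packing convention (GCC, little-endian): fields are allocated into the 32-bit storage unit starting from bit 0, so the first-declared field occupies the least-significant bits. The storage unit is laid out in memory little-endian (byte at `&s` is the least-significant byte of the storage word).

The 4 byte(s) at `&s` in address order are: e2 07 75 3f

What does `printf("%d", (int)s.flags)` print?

-70

[0]=0xe2 [1]=0x07 [2]=0x75 [3]=0x3f (little-endian) → word 0x3f7507e2
opcode:11 @ bit 0 → (0x3f7507e2>>0)&0x7ff = 0x7e2
len:6 @ bit 11 → (0x3f7507e2>>11)&0x3f = 0x20
flags:13 @ bit 17 → (0x3f7507e2>>17)&0x1fff = 0x1fba  ←
chan:2 @ bit 30 → (0x3f7507e2>>30)&0x3 = 0x0
flags signed 13b, MSB=1: 8122 - 8192 = -70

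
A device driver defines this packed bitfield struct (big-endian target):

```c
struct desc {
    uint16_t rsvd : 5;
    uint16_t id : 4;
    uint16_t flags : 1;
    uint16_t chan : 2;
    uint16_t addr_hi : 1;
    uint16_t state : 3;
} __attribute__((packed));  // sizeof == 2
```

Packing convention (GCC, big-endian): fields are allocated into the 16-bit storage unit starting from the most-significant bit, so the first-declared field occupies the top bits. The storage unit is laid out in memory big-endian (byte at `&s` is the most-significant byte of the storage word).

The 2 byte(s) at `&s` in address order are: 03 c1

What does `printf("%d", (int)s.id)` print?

[0]=0x03 [1]=0xc1 (big-endian) → word 0x03c1
rsvd [11+:5] = (word>>11) & 0x1f = 0
id [7+:4] = (word>>7) & 0xf = 7  ←
flags [6+:1] = (word>>6) & 0x1 = 1
chan [4+:2] = (word>>4) & 0x3 = 0
addr_hi [3+:1] = (word>>3) & 0x1 = 0
state [0+:3] = (word>>0) & 0x7 = 1

7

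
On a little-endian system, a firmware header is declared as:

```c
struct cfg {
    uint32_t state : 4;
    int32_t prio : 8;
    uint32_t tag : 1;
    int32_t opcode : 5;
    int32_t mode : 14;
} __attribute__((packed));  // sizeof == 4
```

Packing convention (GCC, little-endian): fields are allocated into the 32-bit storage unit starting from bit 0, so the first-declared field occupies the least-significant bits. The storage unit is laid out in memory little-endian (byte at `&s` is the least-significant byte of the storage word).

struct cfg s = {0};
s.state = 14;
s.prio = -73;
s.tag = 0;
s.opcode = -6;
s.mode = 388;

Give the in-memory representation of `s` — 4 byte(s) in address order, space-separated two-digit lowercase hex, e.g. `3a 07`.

state:4 = 14 → 0xe << 0 → word 0x0000000e
prio:8 = -73 → 0xb7 << 4 → word 0x00000b7e
tag:1 = 0 → 0x0 << 12 → word 0x00000b7e
opcode:5 = -6 → 0x1a << 13 → word 0x00034b7e
mode:14 = 388 → 0x184 << 18 → word 0x06134b7e
word = 0x06134b7e → little-endian bytes:
  [0]=0x7e  [1]=0x4b  [2]=0x13  [3]=0x06

7e 4b 13 06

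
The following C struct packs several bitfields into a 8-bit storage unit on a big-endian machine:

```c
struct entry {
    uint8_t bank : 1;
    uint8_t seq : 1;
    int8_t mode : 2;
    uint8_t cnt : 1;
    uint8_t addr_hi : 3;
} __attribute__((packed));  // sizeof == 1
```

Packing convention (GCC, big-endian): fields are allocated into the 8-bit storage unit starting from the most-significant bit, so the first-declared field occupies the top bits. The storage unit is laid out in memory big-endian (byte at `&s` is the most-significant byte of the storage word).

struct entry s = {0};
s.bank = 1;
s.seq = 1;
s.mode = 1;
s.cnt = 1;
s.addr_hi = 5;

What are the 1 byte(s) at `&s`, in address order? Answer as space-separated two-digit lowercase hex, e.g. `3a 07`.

bank:1 = 1 → 0x1 << 7 → word 0x80
seq:1 = 1 → 0x1 << 6 → word 0xc0
mode:2 = 1 → 0x1 << 4 → word 0xd0
cnt:1 = 1 → 0x1 << 3 → word 0xd8
addr_hi:3 = 5 → 0x5 << 0 → word 0xdd
word = 0xdd → big-endian bytes:
  [0]=0xdd

dd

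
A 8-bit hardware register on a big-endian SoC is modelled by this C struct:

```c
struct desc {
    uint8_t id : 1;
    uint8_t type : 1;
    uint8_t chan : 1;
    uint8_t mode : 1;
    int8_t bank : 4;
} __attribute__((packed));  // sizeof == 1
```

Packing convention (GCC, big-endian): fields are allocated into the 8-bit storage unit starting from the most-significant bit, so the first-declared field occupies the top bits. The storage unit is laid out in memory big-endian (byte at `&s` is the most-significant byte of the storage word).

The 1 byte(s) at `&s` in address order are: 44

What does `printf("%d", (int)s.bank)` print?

4

[0]=0x44 (big-endian) → word 0x44
id:1 @ bit 7 → (0x44>>7)&0x1 = 0x0
type:1 @ bit 6 → (0x44>>6)&0x1 = 0x1
chan:1 @ bit 5 → (0x44>>5)&0x1 = 0x0
mode:1 @ bit 4 → (0x44>>4)&0x1 = 0x0
bank:4 @ bit 0 → (0x44>>0)&0xf = 0x4  ←
bank signed 4b, MSB=0: value = 4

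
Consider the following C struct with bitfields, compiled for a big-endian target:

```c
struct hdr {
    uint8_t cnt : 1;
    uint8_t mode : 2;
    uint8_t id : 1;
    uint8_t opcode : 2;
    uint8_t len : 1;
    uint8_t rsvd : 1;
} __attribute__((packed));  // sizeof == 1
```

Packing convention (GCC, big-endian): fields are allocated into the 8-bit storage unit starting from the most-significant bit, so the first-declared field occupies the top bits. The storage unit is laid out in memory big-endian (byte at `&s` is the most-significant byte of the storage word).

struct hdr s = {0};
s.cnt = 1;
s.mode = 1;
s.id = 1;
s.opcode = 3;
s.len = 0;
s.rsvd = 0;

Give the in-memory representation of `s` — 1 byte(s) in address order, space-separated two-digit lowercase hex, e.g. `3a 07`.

bc

[7+:1] cnt=1 & 0x1 = 0x1; word=0x80
[5+:2] mode=1 & 0x3 = 0x1; word=0xa0
[4+:1] id=1 & 0x1 = 0x1; word=0xb0
[2+:2] opcode=3 & 0x3 = 0x3; word=0xbc
[1+:1] len=0 & 0x1 = 0x0; word=0xbc
[0+:1] rsvd=0 & 0x1 = 0x0; word=0xbc
word = 0xbc → big-endian bytes:
  [0]=0xbc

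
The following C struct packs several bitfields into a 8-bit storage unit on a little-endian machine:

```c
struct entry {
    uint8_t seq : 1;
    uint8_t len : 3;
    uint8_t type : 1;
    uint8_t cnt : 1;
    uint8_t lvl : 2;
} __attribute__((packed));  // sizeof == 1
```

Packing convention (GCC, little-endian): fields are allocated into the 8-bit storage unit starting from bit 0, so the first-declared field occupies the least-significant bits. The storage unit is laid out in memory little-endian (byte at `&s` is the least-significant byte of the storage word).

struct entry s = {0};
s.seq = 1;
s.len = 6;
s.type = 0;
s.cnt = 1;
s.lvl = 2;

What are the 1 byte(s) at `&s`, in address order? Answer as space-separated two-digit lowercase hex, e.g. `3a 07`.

ad

seq:1 = 1 → 0x1 << 0 → word 0x01
len:3 = 6 → 0x6 << 1 → word 0x0d
type:1 = 0 → 0x0 << 4 → word 0x0d
cnt:1 = 1 → 0x1 << 5 → word 0x2d
lvl:2 = 2 → 0x2 << 6 → word 0xad
word = 0xad → little-endian bytes:
  [0]=0xad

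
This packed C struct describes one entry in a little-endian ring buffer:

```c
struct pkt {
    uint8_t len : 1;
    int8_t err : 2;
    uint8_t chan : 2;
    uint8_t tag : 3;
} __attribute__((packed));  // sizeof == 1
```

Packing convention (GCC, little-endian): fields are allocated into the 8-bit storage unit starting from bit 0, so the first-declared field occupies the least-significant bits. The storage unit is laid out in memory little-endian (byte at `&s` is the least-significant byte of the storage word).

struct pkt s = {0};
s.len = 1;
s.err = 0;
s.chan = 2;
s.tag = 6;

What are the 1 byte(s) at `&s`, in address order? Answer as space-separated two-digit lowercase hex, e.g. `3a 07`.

d1

len (1b) val=1 bits=0x1 at bit 0: 0x01
err (2b) val=0 bits=0x0 at bit 1: 0x01
chan (2b) val=2 bits=0x2 at bit 3: 0x11
tag (3b) val=6 bits=0x6 at bit 5: 0xd1
word = 0xd1 → little-endian bytes:
  [0]=0xd1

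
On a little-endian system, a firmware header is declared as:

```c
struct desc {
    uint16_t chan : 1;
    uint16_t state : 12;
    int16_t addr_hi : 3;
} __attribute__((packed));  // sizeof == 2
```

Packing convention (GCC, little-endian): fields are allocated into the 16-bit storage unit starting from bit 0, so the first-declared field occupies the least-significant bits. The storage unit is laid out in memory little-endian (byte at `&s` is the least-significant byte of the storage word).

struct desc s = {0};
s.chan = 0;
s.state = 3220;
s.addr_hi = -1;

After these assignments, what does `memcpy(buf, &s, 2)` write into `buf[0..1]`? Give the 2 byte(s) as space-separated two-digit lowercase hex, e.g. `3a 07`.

chan:1 = 0 → 0x0 << 0 → word 0x0000
state:12 = 3220 → 0xc94 << 1 → word 0x1928
addr_hi:3 = -1 → 0x7 << 13 → word 0xf928
word = 0xf928 → little-endian bytes:
  [0]=0x28  [1]=0xf9

28 f9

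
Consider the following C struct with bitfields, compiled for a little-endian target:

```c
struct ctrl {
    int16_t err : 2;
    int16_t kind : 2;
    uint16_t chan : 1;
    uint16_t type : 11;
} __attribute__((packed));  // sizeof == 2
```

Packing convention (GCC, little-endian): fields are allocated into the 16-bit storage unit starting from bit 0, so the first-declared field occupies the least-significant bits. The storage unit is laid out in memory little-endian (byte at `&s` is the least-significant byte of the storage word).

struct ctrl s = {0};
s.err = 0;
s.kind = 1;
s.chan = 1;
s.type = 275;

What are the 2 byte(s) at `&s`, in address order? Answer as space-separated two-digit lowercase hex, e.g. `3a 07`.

err:2 = 0 → 0x0 << 0 → word 0x0000
kind:2 = 1 → 0x1 << 2 → word 0x0004
chan:1 = 1 → 0x1 << 4 → word 0x0014
type:11 = 275 → 0x113 << 5 → word 0x2274
word = 0x2274 → little-endian bytes:
  [0]=0x74  [1]=0x22

74 22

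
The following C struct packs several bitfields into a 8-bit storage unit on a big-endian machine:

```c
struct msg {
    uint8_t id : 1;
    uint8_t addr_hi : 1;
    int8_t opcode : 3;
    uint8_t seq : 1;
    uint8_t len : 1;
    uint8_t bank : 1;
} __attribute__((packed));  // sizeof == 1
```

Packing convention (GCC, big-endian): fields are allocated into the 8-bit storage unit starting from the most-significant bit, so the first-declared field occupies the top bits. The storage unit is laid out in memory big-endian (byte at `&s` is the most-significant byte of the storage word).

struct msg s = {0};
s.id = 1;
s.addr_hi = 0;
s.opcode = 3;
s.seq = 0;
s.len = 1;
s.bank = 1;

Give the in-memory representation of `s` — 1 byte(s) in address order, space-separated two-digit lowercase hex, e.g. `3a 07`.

id (1b) val=1 bits=0x1 at bit 7: 0x80
addr_hi (1b) val=0 bits=0x0 at bit 6: 0x80
opcode (3b) val=3 bits=0x3 at bit 3: 0x98
seq (1b) val=0 bits=0x0 at bit 2: 0x98
len (1b) val=1 bits=0x1 at bit 1: 0x9a
bank (1b) val=1 bits=0x1 at bit 0: 0x9b
word = 0x9b → big-endian bytes:
  [0]=0x9b

9b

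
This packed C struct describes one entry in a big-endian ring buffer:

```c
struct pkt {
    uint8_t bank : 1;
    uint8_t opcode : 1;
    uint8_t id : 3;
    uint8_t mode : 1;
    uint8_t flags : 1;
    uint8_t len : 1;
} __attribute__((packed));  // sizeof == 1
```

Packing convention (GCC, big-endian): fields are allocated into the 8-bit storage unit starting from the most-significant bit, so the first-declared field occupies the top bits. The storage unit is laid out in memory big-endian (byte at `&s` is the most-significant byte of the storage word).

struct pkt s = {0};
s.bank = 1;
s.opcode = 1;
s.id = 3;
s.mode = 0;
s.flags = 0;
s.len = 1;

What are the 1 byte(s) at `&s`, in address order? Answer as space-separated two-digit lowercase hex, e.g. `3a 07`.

d9

bank:1 = 1 → 0x1 << 7 → word 0x80
opcode:1 = 1 → 0x1 << 6 → word 0xc0
id:3 = 3 → 0x3 << 3 → word 0xd8
mode:1 = 0 → 0x0 << 2 → word 0xd8
flags:1 = 0 → 0x0 << 1 → word 0xd8
len:1 = 1 → 0x1 << 0 → word 0xd9
word = 0xd9 → big-endian bytes:
  [0]=0xd9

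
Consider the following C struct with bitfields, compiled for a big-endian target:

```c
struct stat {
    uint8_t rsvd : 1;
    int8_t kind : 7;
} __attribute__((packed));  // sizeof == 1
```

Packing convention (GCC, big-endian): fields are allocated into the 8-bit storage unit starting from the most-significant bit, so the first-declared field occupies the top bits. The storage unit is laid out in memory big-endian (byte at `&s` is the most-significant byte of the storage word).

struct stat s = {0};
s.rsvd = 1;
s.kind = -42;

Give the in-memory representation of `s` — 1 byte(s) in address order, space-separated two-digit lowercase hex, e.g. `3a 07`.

d6

rsvd:1 = 1 → 0x1 << 7 → word 0x80
kind:7 = -42 → 0x56 << 0 → word 0xd6
word = 0xd6 → big-endian bytes:
  [0]=0xd6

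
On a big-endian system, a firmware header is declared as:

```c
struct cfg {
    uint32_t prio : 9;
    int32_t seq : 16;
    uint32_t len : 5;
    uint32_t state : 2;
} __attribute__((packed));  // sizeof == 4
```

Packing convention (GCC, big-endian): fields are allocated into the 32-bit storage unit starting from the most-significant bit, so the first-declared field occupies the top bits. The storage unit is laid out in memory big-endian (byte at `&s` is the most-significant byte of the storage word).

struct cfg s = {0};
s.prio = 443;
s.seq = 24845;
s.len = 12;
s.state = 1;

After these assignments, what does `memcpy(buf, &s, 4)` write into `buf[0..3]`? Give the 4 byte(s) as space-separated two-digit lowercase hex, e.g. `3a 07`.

dd b0 86 b1

prio:9 = 443 → 0x1bb << 23 → word 0xdd800000
seq:16 = 24845 → 0x610d << 7 → word 0xddb08680
len:5 = 12 → 0xc << 2 → word 0xddb086b0
state:2 = 1 → 0x1 << 0 → word 0xddb086b1
word = 0xddb086b1 → big-endian bytes:
  [0]=0xdd  [1]=0xb0  [2]=0x86  [3]=0xb1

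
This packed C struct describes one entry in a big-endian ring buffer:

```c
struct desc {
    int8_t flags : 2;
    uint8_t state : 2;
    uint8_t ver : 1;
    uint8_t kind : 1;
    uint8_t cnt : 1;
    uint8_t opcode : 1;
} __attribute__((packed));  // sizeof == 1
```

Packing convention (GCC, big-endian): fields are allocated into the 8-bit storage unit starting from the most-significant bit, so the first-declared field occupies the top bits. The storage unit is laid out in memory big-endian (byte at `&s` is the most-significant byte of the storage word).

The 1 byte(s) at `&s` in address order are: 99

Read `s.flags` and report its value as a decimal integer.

-2

[0]=0x99 (big-endian) → word 0x99
flags:2 @ bit 6 → (0x99>>6)&0x3 = 0x2  ←
state:2 @ bit 4 → (0x99>>4)&0x3 = 0x1
ver:1 @ bit 3 → (0x99>>3)&0x1 = 0x1
kind:1 @ bit 2 → (0x99>>2)&0x1 = 0x0
cnt:1 @ bit 1 → (0x99>>1)&0x1 = 0x0
opcode:1 @ bit 0 → (0x99>>0)&0x1 = 0x1
flags signed 2b, MSB=1: 2 - 4 = -2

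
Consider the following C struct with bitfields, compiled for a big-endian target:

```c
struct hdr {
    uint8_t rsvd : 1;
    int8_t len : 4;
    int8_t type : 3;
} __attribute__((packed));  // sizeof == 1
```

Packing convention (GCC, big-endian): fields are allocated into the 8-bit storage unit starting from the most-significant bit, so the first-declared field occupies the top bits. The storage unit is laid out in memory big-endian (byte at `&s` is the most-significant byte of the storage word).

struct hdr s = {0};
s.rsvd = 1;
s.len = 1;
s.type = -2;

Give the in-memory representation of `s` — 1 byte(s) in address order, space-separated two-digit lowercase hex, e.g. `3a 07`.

rsvd:1 = 1 → 0x1 << 7 → word 0x80
len:4 = 1 → 0x1 << 3 → word 0x88
type:3 = -2 → 0x6 << 0 → word 0x8e
word = 0x8e → big-endian bytes:
  [0]=0x8e

8e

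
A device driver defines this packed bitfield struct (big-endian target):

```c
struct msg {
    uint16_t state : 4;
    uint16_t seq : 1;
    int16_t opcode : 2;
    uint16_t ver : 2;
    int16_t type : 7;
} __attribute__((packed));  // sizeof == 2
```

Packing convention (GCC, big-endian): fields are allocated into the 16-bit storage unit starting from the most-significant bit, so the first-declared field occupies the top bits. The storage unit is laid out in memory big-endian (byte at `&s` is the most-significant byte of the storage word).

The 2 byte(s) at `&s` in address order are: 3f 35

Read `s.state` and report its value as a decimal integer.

3

[0]=0x3f [1]=0x35 (big-endian) → word 0x3f35
state [12+:4] = (word>>12) & 0xf = 3  ←
seq [11+:1] = (word>>11) & 0x1 = 1
opcode [9+:2] = (word>>9) & 0x3 = 3
ver [7+:2] = (word>>7) & 0x3 = 2
type [0+:7] = (word>>0) & 0x7f = 53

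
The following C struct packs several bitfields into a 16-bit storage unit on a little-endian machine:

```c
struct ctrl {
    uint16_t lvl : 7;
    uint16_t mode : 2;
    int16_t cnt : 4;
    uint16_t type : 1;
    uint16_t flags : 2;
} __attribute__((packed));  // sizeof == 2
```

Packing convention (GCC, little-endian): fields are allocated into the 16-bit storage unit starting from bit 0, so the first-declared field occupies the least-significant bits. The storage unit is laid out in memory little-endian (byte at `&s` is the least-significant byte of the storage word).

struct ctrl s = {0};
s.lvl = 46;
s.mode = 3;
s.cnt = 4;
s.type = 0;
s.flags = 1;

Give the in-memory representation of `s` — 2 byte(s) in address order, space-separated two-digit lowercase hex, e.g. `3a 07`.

ae 49

[0+:7] lvl=46 & 0x7f = 0x2e; word=0x002e
[7+:2] mode=3 & 0x3 = 0x3; word=0x01ae
[9+:4] cnt=4 & 0xf = 0x4; word=0x09ae
[13+:1] type=0 & 0x1 = 0x0; word=0x09ae
[14+:2] flags=1 & 0x3 = 0x1; word=0x49ae
word = 0x49ae → little-endian bytes:
  [0]=0xae  [1]=0x49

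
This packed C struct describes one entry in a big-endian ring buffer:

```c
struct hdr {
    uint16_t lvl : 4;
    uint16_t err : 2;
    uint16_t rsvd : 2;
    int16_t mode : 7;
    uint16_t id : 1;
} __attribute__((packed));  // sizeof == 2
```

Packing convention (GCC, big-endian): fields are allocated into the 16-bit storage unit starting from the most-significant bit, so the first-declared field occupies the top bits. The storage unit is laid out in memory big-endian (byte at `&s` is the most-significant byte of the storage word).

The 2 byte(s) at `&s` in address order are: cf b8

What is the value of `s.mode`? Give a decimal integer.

[0]=0xcf [1]=0xb8 (big-endian) → word 0xcfb8
lvl [12+:4] = (word>>12) & 0xf = 12
err [10+:2] = (word>>10) & 0x3 = 3
rsvd [8+:2] = (word>>8) & 0x3 = 3
mode [1+:7] = (word>>1) & 0x7f = 92  ←
id [0+:1] = (word>>0) & 0x1 = 0
mode signed 7b, MSB=1: 92 - 128 = -36

-36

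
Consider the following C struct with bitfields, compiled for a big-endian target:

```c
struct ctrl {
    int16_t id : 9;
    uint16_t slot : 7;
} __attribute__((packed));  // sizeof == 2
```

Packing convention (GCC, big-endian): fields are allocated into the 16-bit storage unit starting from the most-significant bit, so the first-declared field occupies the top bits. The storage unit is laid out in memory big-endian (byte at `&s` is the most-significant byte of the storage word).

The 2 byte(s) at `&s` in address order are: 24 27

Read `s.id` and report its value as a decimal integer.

[0]=0x24 [1]=0x27 (big-endian) → word 0x2427
id:9 @ bit 7 → (0x2427>>7)&0x1ff = 0x48  ←
slot:7 @ bit 0 → (0x2427>>0)&0x7f = 0x27
id signed 9b, MSB=0: value = 72

72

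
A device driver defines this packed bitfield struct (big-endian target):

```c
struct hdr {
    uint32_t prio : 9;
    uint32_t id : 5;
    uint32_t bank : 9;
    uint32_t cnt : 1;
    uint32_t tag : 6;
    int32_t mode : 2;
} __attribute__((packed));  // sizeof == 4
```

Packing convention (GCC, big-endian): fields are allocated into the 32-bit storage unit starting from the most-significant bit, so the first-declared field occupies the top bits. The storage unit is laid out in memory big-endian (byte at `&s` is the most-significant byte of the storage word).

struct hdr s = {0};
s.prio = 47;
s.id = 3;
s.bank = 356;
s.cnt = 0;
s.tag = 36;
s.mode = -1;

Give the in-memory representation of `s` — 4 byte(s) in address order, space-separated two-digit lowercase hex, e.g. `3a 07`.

17 8e c8 93

prio (9b) val=47 bits=0x2f at bit 23: 0x17800000
id (5b) val=3 bits=0x3 at bit 18: 0x178c0000
bank (9b) val=356 bits=0x164 at bit 9: 0x178ec800
cnt (1b) val=0 bits=0x0 at bit 8: 0x178ec800
tag (6b) val=36 bits=0x24 at bit 2: 0x178ec890
mode (2b) val=-1 bits=0x3 at bit 0: 0x178ec893
word = 0x178ec893 → big-endian bytes:
  [0]=0x17  [1]=0x8e  [2]=0xc8  [3]=0x93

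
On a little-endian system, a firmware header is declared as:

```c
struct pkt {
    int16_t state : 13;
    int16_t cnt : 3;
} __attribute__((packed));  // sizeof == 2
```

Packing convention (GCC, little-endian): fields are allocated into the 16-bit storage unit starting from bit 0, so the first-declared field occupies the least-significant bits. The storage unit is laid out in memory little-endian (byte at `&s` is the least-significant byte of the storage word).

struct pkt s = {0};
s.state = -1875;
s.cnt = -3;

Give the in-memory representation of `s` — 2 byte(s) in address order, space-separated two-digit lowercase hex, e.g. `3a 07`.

[0+:13] state=-1875 & 0x1fff = 0x18ad; word=0x18ad
[13+:3] cnt=-3 & 0x7 = 0x5; word=0xb8ad
word = 0xb8ad → little-endian bytes:
  [0]=0xad  [1]=0xb8

ad b8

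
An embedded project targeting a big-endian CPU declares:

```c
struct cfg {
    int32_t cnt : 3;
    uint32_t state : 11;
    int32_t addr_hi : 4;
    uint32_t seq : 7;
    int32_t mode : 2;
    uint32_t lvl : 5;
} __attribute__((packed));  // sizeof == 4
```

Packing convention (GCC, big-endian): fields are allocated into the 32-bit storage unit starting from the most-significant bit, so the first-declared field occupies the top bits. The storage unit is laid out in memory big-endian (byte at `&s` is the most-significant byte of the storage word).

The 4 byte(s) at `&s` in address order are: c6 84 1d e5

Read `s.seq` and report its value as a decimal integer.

[0]=0xc6 [1]=0x84 [2]=0x1d [3]=0xe5 (big-endian) → word 0xc6841de5
cnt [29+:3] = (word>>29) & 0x7 = 6
state [18+:11] = (word>>18) & 0x7ff = 417
addr_hi [14+:4] = (word>>14) & 0xf = 0
seq [7+:7] = (word>>7) & 0x7f = 59  ←
mode [5+:2] = (word>>5) & 0x3 = 3
lvl [0+:5] = (word>>0) & 0x1f = 5

59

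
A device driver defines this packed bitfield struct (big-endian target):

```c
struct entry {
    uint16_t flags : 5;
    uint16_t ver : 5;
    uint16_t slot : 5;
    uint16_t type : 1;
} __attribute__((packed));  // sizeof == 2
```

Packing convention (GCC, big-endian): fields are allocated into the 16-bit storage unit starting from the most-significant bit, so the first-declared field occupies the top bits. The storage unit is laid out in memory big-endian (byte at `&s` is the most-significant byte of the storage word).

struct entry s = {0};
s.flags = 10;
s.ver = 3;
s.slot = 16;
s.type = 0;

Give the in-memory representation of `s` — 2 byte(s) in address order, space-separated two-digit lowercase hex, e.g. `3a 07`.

50 e0

flags:5 = 10 → 0xa << 11 → word 0x5000
ver:5 = 3 → 0x3 << 6 → word 0x50c0
slot:5 = 16 → 0x10 << 1 → word 0x50e0
type:1 = 0 → 0x0 << 0 → word 0x50e0
word = 0x50e0 → big-endian bytes:
  [0]=0x50  [1]=0xe0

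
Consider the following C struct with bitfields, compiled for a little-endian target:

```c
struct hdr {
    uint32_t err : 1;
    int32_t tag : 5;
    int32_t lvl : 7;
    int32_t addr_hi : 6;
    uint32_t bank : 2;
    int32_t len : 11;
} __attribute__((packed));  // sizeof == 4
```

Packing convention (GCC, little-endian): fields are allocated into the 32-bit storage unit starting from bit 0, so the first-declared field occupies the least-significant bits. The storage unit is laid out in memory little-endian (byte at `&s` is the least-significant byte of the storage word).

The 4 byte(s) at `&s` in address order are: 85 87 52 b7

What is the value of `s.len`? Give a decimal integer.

[0]=0x85 [1]=0x87 [2]=0x52 [3]=0xb7 (little-endian) → word 0xb7528785
err [0+:1] = (word>>0) & 0x1 = 1
tag [1+:5] = (word>>1) & 0x1f = 2
lvl [6+:7] = (word>>6) & 0x7f = 30
addr_hi [13+:6] = (word>>13) & 0x3f = 20
bank [19+:2] = (word>>19) & 0x3 = 2
len [21+:11] = (word>>21) & 0x7ff = 1466  ←
len signed 11b, MSB=1: 1466 - 2048 = -582

-582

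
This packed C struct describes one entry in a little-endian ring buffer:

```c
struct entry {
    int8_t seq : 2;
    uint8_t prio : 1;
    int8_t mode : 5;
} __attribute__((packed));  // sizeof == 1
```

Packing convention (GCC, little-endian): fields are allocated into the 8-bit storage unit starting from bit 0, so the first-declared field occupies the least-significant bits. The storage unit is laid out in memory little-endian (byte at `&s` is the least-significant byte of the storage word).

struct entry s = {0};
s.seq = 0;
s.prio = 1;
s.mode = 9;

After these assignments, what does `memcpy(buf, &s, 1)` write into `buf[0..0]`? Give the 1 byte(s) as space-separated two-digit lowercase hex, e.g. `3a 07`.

seq (2b) val=0 bits=0x0 at bit 0: 0x00
prio (1b) val=1 bits=0x1 at bit 2: 0x04
mode (5b) val=9 bits=0x9 at bit 3: 0x4c
word = 0x4c → little-endian bytes:
  [0]=0x4c

4c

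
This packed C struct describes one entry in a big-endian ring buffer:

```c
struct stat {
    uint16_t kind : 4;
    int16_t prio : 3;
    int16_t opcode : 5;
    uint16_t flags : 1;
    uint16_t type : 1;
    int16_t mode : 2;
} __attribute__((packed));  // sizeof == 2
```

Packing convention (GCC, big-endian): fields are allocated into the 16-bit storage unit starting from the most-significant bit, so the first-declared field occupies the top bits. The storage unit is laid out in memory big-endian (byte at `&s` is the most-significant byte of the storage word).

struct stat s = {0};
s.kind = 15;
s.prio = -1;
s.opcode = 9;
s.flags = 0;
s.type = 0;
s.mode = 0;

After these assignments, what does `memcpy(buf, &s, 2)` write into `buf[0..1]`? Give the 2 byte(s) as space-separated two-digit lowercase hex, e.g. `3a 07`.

fe 90

kind:4 = 15 → 0xf << 12 → word 0xf000
prio:3 = -1 → 0x7 << 9 → word 0xfe00
opcode:5 = 9 → 0x9 << 4 → word 0xfe90
flags:1 = 0 → 0x0 << 3 → word 0xfe90
type:1 = 0 → 0x0 << 2 → word 0xfe90
mode:2 = 0 → 0x0 << 0 → word 0xfe90
word = 0xfe90 → big-endian bytes:
  [0]=0xfe  [1]=0x90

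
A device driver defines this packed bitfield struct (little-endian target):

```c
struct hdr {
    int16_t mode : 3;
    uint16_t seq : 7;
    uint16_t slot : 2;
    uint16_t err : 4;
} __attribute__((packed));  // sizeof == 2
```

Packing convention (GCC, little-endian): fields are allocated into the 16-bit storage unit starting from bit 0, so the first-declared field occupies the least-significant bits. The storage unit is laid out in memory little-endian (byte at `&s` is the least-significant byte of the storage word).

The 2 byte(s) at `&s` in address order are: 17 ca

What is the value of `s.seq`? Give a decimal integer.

66

[0]=0x17 [1]=0xca (little-endian) → word 0xca17
mode [0+:3] = (word>>0) & 0x7 = 7
seq [3+:7] = (word>>3) & 0x7f = 66  ←
slot [10+:2] = (word>>10) & 0x3 = 2
err [12+:4] = (word>>12) & 0xf = 12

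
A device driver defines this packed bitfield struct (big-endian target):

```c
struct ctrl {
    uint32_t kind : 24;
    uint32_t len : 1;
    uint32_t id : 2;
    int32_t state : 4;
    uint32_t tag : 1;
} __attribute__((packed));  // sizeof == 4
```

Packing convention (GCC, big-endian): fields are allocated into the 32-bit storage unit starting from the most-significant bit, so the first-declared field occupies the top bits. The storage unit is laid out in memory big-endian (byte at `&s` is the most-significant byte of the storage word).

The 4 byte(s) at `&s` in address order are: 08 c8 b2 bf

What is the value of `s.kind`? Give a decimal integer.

[0]=0x08 [1]=0xc8 [2]=0xb2 [3]=0xbf (big-endian) → word 0x08c8b2bf
kind [8+:24] = (word>>8) & 0xffffff = 575666  ←
len [7+:1] = (word>>7) & 0x1 = 1
id [5+:2] = (word>>5) & 0x3 = 1
state [1+:4] = (word>>1) & 0xf = 15
tag [0+:1] = (word>>0) & 0x1 = 1

575666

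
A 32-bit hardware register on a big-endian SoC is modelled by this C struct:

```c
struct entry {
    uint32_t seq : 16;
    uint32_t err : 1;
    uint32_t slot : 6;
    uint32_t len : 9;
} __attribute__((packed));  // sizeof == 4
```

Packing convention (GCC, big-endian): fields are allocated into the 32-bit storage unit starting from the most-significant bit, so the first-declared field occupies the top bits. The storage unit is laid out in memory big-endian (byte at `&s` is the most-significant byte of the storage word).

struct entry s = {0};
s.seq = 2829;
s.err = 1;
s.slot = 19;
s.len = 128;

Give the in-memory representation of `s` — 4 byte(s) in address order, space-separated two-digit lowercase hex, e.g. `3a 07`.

[16+:16] seq=2829 & 0xffff = 0xb0d; word=0x0b0d0000
[15+:1] err=1 & 0x1 = 0x1; word=0x0b0d8000
[9+:6] slot=19 & 0x3f = 0x13; word=0x0b0da600
[0+:9] len=128 & 0x1ff = 0x80; word=0x0b0da680
word = 0x0b0da680 → big-endian bytes:
  [0]=0x0b  [1]=0x0d  [2]=0xa6  [3]=0x80

0b 0d a6 80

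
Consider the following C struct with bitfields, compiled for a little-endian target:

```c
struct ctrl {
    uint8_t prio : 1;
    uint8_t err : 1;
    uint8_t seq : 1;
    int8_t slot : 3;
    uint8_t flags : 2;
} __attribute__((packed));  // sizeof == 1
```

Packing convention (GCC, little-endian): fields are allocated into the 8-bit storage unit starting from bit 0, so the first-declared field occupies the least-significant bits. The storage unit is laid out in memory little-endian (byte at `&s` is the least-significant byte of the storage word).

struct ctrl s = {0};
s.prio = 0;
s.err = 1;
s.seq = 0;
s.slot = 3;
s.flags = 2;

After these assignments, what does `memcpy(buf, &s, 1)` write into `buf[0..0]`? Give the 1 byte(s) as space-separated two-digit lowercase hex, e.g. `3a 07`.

9a

[0+:1] prio=0 & 0x1 = 0x0; word=0x00
[1+:1] err=1 & 0x1 = 0x1; word=0x02
[2+:1] seq=0 & 0x1 = 0x0; word=0x02
[3+:3] slot=3 & 0x7 = 0x3; word=0x1a
[6+:2] flags=2 & 0x3 = 0x2; word=0x9a
word = 0x9a → little-endian bytes:
  [0]=0x9a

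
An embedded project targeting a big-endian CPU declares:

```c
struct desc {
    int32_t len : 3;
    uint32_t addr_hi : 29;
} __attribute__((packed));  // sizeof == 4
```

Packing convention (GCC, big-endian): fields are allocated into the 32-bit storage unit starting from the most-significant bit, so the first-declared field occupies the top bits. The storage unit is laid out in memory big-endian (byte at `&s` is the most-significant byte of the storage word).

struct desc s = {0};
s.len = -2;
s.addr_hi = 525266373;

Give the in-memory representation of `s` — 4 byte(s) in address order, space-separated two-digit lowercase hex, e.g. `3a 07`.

df 4e ed c5

len (3b) val=-2 bits=0x6 at bit 29: 0xc0000000
addr_hi (29b) val=525266373 bits=0x1f4eedc5 at bit 0: 0xdf4eedc5
word = 0xdf4eedc5 → big-endian bytes:
  [0]=0xdf  [1]=0x4e  [2]=0xed  [3]=0xc5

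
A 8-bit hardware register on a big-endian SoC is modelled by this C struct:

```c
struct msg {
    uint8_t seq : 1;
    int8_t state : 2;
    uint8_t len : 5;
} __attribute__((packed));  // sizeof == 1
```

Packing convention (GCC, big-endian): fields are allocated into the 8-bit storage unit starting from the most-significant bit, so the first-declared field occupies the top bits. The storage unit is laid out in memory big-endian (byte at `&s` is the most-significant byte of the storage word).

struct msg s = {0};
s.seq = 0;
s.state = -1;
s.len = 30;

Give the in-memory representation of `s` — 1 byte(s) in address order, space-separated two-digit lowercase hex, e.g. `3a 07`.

7e

seq (1b) val=0 bits=0x0 at bit 7: 0x00
state (2b) val=-1 bits=0x3 at bit 5: 0x60
len (5b) val=30 bits=0x1e at bit 0: 0x7e
word = 0x7e → big-endian bytes:
  [0]=0x7e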